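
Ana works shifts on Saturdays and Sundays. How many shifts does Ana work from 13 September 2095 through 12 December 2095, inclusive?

26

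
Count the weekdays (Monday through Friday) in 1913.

261

1913-01-01 is a Wednesday.
That's 365 days from start to end, counting both.
365 = 7 × 52 + 1, so there are 52 full weeks plus 1 extra day.
Each full week contributes 5 weekdays (Mon–Fri): 52 × 5 = 260.
The 1 extra day is Wednesday — 1 of them qualifies.
Total: 260 + 1 = 261.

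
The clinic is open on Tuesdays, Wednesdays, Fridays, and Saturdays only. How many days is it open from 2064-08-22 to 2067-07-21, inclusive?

608

2064-08-22 is a Friday.
That's 1064 days from start to end, counting both.
1064 = 7 × 152, so the span is exactly 152 full weeks.
Each full week contributes 4 days from the set (Tue, Wed, Fri, Sat): 152 × 4 = 608.
Total: 608.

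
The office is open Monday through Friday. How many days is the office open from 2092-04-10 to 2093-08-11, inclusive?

349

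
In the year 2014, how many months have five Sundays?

4

A month has five Sundays exactly when Sunday falls within its first (length − 28) days.
Jan: 31 days, starts Wed → 5 of Wed, Thu, Fri
Feb: 28 days, starts Sat → 5 of (none)
Mar: 31 days, starts Sat → 5 of Sat, Sun, Mon ✓
Apr: 30 days, starts Tue → 5 of Tue, Wed
May: 31 days, starts Thu → 5 of Thu, Fri, Sat
Jun: 30 days, starts Sun → 5 of Sun, Mon ✓
Jul: 31 days, starts Tue → 5 of Tue, Wed, Thu
Aug: 31 days, starts Fri → 5 of Fri, Sat, Sun ✓
Sep: 30 days, starts Mon → 5 of Mon, Tue
Oct: 31 days, starts Wed → 5 of Wed, Thu, Fri
Nov: 30 days, starts Sat → 5 of Sat, Sun ✓
Dec: 31 days, starts Mon → 5 of Mon, Tue, Wed
Months with five Sundays: Mar, Jun, Aug, Nov.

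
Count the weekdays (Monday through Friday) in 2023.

260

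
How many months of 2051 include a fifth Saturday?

4

A month has five Saturdays exactly when Saturday falls within its first (length − 28) days.
Jan: 31 days, starts Sun → 5 of Sun, Mon, Tue
Feb: 28 days, starts Wed → 5 of (none)
Mar: 31 days, starts Wed → 5 of Wed, Thu, Fri
Apr: 30 days, starts Sat → 5 of Sat, Sun ✓
May: 31 days, starts Mon → 5 of Mon, Tue, Wed
Jun: 30 days, starts Thu → 5 of Thu, Fri
Jul: 31 days, starts Sat → 5 of Sat, Sun, Mon ✓
Aug: 31 days, starts Tue → 5 of Tue, Wed, Thu
Sep: 30 days, starts Fri → 5 of Fri, Sat ✓
Oct: 31 days, starts Sun → 5 of Sun, Mon, Tue
Nov: 30 days, starts Wed → 5 of Wed, Thu
Dec: 31 days, starts Fri → 5 of Fri, Sat, Sun ✓
Months with five Saturdays: Apr, Jul, Sep, Dec.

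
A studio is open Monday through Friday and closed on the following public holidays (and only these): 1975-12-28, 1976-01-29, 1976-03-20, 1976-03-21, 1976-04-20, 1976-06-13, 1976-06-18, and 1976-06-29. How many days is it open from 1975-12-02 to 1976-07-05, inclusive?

151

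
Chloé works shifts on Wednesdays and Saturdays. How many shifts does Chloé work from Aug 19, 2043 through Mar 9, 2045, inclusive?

163

Aug 19, 2043 is a Wednesday.
The range spans 569 days (inclusive of both endpoints).
569 = 7 × 81 + 2, so there are 81 full weeks plus 2 extra days.
Each full week contributes 2 days from the set (Wed, Sat): 81 × 2 = 162.
The 2 extra days are Wednesday, Thursday — 1 of them qualifies.
Total: 162 + 1 = 163.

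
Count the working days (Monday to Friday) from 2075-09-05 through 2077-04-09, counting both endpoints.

417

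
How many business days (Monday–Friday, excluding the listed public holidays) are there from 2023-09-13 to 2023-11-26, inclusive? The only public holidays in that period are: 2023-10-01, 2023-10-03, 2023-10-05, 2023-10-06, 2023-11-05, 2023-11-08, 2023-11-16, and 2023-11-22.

47

2023-09-13 is a Wednesday.
From 2023-09-13 to 2023-11-26 is 75 days inclusive.
75 = 7 × 10 + 5, so there are 10 full weeks plus 5 extra days.
Each full week contributes 5 weekdays (Mon–Fri): 10 × 5 = 50.
The 5 extra days are Wednesday, Thursday, Friday, Saturday, Sunday — 3 of them qualify.
Total: 50 + 3 = 53.
Holidays: 2023-10-01 (Sun); 2023-10-03 (Tue); 2023-10-05 (Thu); 2023-10-06 (Fri); 2023-11-05 (Sun); 2023-11-08 (Wed); 2023-11-16 (Thu); 2023-11-22 (Wed).
6 of the 8 holidays fall on weekdays; the rest are weekends and were already excluded.
Business days: 53 − 6 = 47.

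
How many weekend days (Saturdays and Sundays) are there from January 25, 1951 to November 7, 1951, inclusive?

January 25, 1951 is a Thursday.
The range spans 287 days (inclusive of both endpoints).
287 = 7 × 41, so the span is exactly 41 full weeks.
Each full week contributes 2 weekend days (Sat, Sun): 41 × 2 = 82.

82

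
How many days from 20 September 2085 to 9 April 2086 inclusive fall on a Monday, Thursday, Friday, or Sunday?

116

20 September 2085 is a Thursday.
The range spans 202 days (inclusive of both endpoints).
202 = 7 × 28 + 6, so there are 28 full weeks plus 6 extra days.
Each full week contributes 4 days from the set (Mon, Thu, Fri, Sun): 28 × 4 = 112.
The 6 extra days are Thu, Fri, Sat, Sun, Mon, Tue — 4 of them qualify.
Total: 112 + 4 = 116.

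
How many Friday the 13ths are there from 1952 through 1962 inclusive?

20

Friday-the-13ths by year:
1952: Jun
1953: Feb, Mar, Nov
1954: Aug
1955: May
1956: Jan, Apr, Jul
1957: Sep, Dec
1958: Jun
1959: Feb, Mar, Nov
1960: May
1961: Jan, Oct
1962: Apr, Jul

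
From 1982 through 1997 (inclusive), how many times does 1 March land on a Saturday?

Day of week of March 1 in each year:
1982: Mon, 1983: Tue, 1984: Thu, 1985: Fri, 1986: Sat ✓, 1987: Sun, 1988: Tue, 1989: Wed, 1990: Thu, 1991: Fri, 1992: Sun, 1993: Mon, 1994: Tue, 1995: Wed, 1996: Fri, 1997: Sat ✓
Saturdays: 1986, 1997.

2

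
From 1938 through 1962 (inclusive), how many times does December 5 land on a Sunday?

Day of week of December 5 in each year:
1938: Mon, 1939: Tue, 1940: Thu, 1941: Fri, 1942: Sat, 1943: Sun ✓, 1944: Tue, 1945: Wed, 1946: Thu, 1947: Fri, 1948: Sun ✓, 1949: Mon, 1950: Tue, 1951: Wed, 1952: Fri, 1953: Sat, 1954: Sun ✓, 1955: Mon, 1956: Wed, 1957: Thu, 1958: Fri, 1959: Sat, 1960: Mon, 1961: Tue, 1962: Wed
Sundays: 1943, 1948, 1954.

3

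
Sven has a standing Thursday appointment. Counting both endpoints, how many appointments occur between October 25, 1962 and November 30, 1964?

110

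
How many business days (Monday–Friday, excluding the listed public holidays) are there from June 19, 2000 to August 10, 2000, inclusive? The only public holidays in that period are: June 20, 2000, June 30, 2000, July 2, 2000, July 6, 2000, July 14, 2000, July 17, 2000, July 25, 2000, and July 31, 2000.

June 19, 2000 is a Monday.
That's 53 days from start to end, counting both.
53 = 7 × 7 + 4, so there are 7 full weeks plus 4 extra days.
Each full week contributes 5 weekdays (Mon–Fri): 7 × 5 = 35.
The 4 extra days are Monday, Tuesday, Wednesday, Thursday — 4 of them qualify.
Total: 35 + 4 = 39.
Holidays: June 20, 2000 (Tue); June 30, 2000 (Fri); July 2, 2000 (Sun); July 6, 2000 (Thu); July 14, 2000 (Fri); July 17, 2000 (Mon); July 25, 2000 (Tue); July 31, 2000 (Mon).
7 of the 8 holidays fall on weekdays; the rest are weekends and were already excluded.
Business days: 39 − 7 = 32.

32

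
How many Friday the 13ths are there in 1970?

The 13th falls on a Friday when the month's 13th has weekday Fri.
Jan 13 is Tue; Feb 13 is Fri ✓; Mar 13 is Fri ✓; Apr 13 is Mon; May 13 is Wed; Jun 13 is Sat; Jul 13 is Mon; Aug 13 is Thu; Sep 13 is Sun; Oct 13 is Tue; Nov 13 is Fri ✓; Dec 13 is Sun.
Friday the 13ths: Feb, Mar, Nov.

3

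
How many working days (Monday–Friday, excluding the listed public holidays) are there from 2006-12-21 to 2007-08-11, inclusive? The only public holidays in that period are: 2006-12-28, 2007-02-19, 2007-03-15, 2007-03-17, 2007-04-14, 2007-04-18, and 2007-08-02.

2006-12-21 is a Thursday.
The range spans 234 days (inclusive of both endpoints).
234 = 7 × 33 + 3, so there are 33 full weeks plus 3 extra days.
Each full week contributes 5 weekdays (Mon–Fri): 33 × 5 = 165.
The 3 extra days are Thursday, Friday, Saturday — 2 of them qualify.
Total: 165 + 2 = 167.
Holidays: 2006-12-28 (Thu); 2007-02-19 (Mon); 2007-03-15 (Thu); 2007-03-17 (Sat); 2007-04-14 (Sat); 2007-04-18 (Wed); 2007-08-02 (Thu).
5 of the 7 holidays fall on weekdays; the rest are weekends and were already excluded.
Business days: 167 − 5 = 162.

162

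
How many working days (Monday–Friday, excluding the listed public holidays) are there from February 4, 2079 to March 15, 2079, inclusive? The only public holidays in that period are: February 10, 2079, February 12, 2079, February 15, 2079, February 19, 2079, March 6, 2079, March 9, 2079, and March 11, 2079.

February 4, 2079 is a Saturday.
The range spans 40 days (inclusive of both endpoints).
40 = 7 × 5 + 5, so there are 5 full weeks plus 5 extra days.
Each full week contributes 5 weekdays (Mon–Fri): 5 × 5 = 25.
The 5 extra days are Saturday, Sunday, Monday, Tuesday, Wednesday — 3 of them qualify.
Total: 25 + 3 = 28.
Holidays: February 10, 2079 (Fri); February 12, 2079 (Sun); February 15, 2079 (Wed); February 19, 2079 (Sun); March 6, 2079 (Mon); March 9, 2079 (Thu); March 11, 2079 (Sat).
4 of the 7 holidays fall on weekdays; the rest are weekends and were already excluded.
Business days: 28 − 4 = 24.

24 working days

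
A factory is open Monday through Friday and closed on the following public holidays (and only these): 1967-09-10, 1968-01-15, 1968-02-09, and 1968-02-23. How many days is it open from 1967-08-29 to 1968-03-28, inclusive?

1967-08-29 is a Tuesday.
From 1967-08-29 to 1968-03-28 is 213 days inclusive.
213 = 7 × 30 + 3, so there are 30 full weeks plus 3 extra days.
Each full week contributes 5 weekdays (Mon–Fri): 30 × 5 = 150.
The 3 extra days are Tuesday, Wednesday, Thursday — 3 of them qualify.
Total: 150 + 3 = 153.
Holidays: 1967-09-10 (Sun); 1968-01-15 (Mon); 1968-02-09 (Fri); 1968-02-23 (Fri).
3 of the 4 holidays fall on weekdays; the rest are weekends and were already excluded.
Business days: 153 − 3 = 150.

150 working days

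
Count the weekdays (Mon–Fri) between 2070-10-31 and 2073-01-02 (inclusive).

567 weekdays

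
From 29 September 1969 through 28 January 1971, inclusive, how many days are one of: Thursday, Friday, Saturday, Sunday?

29 September 1969 is a Monday.
From 29 September 1969 to 28 January 1971 is 487 days inclusive.
487 = 7 × 69 + 4, so there are 69 full weeks plus 4 extra days.
Each full week contributes 4 days from the set (Thu, Fri, Sat, Sun): 69 × 4 = 276.
The 4 extra days are Mon, Tue, Wed, Thu — 1 of them qualifies.
Total: 276 + 1 = 277.

277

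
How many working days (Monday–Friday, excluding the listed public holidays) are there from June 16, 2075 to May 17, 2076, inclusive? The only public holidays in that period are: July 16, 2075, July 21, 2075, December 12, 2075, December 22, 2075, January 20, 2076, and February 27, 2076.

236 working days

June 16, 2075 is a Sunday.
From June 16, 2075 to May 17, 2076 is 337 days inclusive.
337 = 7 × 48 + 1, so there are 48 full weeks plus 1 extra day.
Each full week contributes 5 weekdays (Mon–Fri): 48 × 5 = 240.
The 1 extra day is Sun — none qualify.
Total: 240 + 0 = 240.
Holidays: July 16, 2075 (Tue); July 21, 2075 (Sun); December 12, 2075 (Thu); December 22, 2075 (Sun); January 20, 2076 (Mon); February 27, 2076 (Thu).
4 of the 6 holidays fall on weekdays; the rest are weekends and were already excluded.
Business days: 240 − 4 = 236.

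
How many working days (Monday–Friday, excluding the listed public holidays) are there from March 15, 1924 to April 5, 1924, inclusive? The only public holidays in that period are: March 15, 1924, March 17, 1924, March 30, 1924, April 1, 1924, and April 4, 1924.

12

March 15, 1924 is a Saturday.
That's 22 days from start to end, counting both.
22 = 7 × 3 + 1, so there are 3 full weeks plus 1 extra day.
Each full week contributes 5 weekdays (Mon–Fri): 3 × 5 = 15.
The 1 extra day is Saturday — none qualify.
Total: 15 + 0 = 15.
Holidays: March 15, 1924 (Sat); March 17, 1924 (Mon); March 30, 1924 (Sun); April 1, 1924 (Tue); April 4, 1924 (Fri).
3 of the 5 holidays fall on weekdays; the rest are weekends and were already excluded.
Business days: 15 − 3 = 12.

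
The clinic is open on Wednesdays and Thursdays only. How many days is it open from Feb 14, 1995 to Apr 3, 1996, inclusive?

Feb 14, 1995 is a Tuesday.
The range spans 415 days (inclusive of both endpoints).
415 = 7 × 59 + 2, so there are 59 full weeks plus 2 extra days.
Each full week contributes 2 days from the set (Wed, Thu): 59 × 2 = 118.
The 2 extra days are Tuesday, Wednesday — 1 of them qualifies.
Total: 118 + 1 = 119.

119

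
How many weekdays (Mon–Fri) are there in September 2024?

Sep 1, 2024 is a Sunday.
The range spans 30 days (inclusive of both endpoints).
30 = 7 × 4 + 2, so there are 4 full weeks plus 2 extra days.
Each full week contributes 5 weekdays (Mon–Fri): 4 × 5 = 20.
The 2 extra days are Sunday, Monday — 1 of them qualifies.
Total: 20 + 1 = 21.

21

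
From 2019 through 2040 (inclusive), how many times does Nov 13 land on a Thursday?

3

Day of week of November 13 in each year:
2019: Wed, 2020: Fri, 2021: Sat, 2022: Sun, 2023: Mon, 2024: Wed, 2025: Thu ✓, 2026: Fri, 2027: Sat, 2028: Mon, 2029: Tue, 2030: Wed, 2031: Thu ✓, 2032: Sat, 2033: Sun, 2034: Mon, 2035: Tue, 2036: Thu ✓, 2037: Fri, 2038: Sat, 2039: Sun, 2040: Tue
Thursdays: 2025, 2031, 2036.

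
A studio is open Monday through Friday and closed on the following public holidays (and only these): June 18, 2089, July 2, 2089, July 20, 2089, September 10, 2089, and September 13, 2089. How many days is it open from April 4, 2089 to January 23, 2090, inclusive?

209

April 4, 2089 is a Monday.
From April 4, 2089 to January 23, 2090 is 295 days inclusive.
295 = 7 × 42 + 1, so there are 42 full weeks plus 1 extra day.
Each full week contributes 5 weekdays (Mon–Fri): 42 × 5 = 210.
The 1 extra day is Mon — 1 of them qualifies.
Total: 210 + 1 = 211.
Holidays: June 18, 2089 (Sat); July 2, 2089 (Sat); July 20, 2089 (Wed); September 10, 2089 (Sat); September 13, 2089 (Tue).
2 of the 5 holidays fall on weekdays; the rest are weekends and were already excluded.
Business days: 211 − 2 = 209.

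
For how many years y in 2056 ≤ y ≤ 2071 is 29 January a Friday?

Day of week of January 29 in each year:
2056: Sat, 2057: Mon, 2058: Tue, 2059: Wed, 2060: Thu, 2061: Sat, 2062: Sun, 2063: Mon, 2064: Tue, 2065: Thu, 2066: Fri ✓, 2067: Sat, 2068: Sun, 2069: Tue, 2070: Wed, 2071: Thu
Fridays: 2066.

1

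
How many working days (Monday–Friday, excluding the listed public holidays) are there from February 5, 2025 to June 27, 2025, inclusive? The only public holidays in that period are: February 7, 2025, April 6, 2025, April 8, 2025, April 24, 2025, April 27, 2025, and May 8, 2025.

99

February 5, 2025 is a Wednesday.
That's 143 days from start to end, counting both.
143 = 7 × 20 + 3, so there are 20 full weeks plus 3 extra days.
Each full week contributes 5 weekdays (Mon–Fri): 20 × 5 = 100.
The 3 extra days are Wednesday, Thursday, Friday — 3 of them qualify.
Total: 100 + 3 = 103.
Holidays: February 7, 2025 (Fri); April 6, 2025 (Sun); April 8, 2025 (Tue); April 24, 2025 (Thu); April 27, 2025 (Sun); May 8, 2025 (Thu).
4 of the 6 holidays fall on weekdays; the rest are weekends and were already excluded.
Business days: 103 − 4 = 99.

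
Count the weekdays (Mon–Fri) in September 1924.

22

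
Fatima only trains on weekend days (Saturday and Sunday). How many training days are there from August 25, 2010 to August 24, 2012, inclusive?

208

August 25, 2010 is a Wednesday.
That's 731 days from start to end, counting both.
731 = 7 × 104 + 3, so there are 104 full weeks plus 3 extra days.
Each full week contributes 2 weekend days (Sat, Sun): 104 × 2 = 208.
The 3 extra days are Wed, Thu, Fri — none qualify.
Total: 208 + 0 = 208.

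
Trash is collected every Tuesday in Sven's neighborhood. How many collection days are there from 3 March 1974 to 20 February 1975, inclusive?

51 Tuesdays

3 March 1974 is a Sunday.
The range spans 355 days (inclusive of both endpoints).
355 = 7 × 50 + 5, so there are 50 full weeks plus 5 extra days.
Each full week contributes one Tuesday: 50 so far.
The 5 extra days are Sun, Mon, Tue, Wed, Thu — 1 of them qualifies.
Total: 50 + 1 = 51.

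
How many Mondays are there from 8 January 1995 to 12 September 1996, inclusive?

8 January 1995 is a Sunday.
The range spans 614 days (inclusive of both endpoints).
614 = 7 × 87 + 5, so there are 87 full weeks plus 5 extra days.
Each full week contributes one Monday: 87 so far.
The 5 extra days are Sun, Mon, Tue, Wed, Thu — 1 of them qualifies.
Total: 87 + 1 = 88.

88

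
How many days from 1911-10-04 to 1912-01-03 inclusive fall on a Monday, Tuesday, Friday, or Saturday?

52

1911-10-04 is a Wednesday.
From 1911-10-04 to 1912-01-03 is 92 days inclusive.
92 = 7 × 13 + 1, so there are 13 full weeks plus 1 extra day.
Each full week contributes 4 days from the set (Mon, Tue, Fri, Sat): 13 × 4 = 52.
The 1 extra day is Wednesday — none qualify.
Total: 52 + 0 = 52.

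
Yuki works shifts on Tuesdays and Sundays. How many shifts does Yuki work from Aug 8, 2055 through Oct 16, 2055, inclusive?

Aug 8, 2055 is a Sunday.
From Aug 8, 2055 to Oct 16, 2055 is 70 days inclusive.
70 = 7 × 10, so the span is exactly 10 full weeks.
Each full week contributes 2 days from the set (Tue, Sun): 10 × 2 = 20.
Total: 20.

20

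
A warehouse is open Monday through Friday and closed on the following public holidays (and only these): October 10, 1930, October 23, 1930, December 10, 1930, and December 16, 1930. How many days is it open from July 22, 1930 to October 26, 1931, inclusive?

July 22, 1930 is a Tuesday.
That's 462 days from start to end, counting both.
462 = 7 × 66, so the span is exactly 66 full weeks.
Each full week contributes 5 weekdays (Mon–Fri): 66 × 5 = 330.
Holidays: October 10, 1930 (Fri); October 23, 1930 (Thu); December 10, 1930 (Wed); December 16, 1930 (Tue).
All 4 holidays fall on weekdays, so subtract 4.
Business days: 330 − 4 = 326.

326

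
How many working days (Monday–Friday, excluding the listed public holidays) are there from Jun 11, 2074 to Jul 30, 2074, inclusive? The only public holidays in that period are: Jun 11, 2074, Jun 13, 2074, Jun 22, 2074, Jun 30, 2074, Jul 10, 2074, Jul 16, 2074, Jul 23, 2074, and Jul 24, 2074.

29

Jun 11, 2074 is a Monday.
The range spans 50 days (inclusive of both endpoints).
50 = 7 × 7 + 1, so there are 7 full weeks plus 1 extra day.
Each full week contributes 5 weekdays (Mon–Fri): 7 × 5 = 35.
The 1 extra day is Monday — 1 of them qualifies.
Total: 35 + 1 = 36.
Holidays: Jun 11, 2074 (Mon); Jun 13, 2074 (Wed); Jun 22, 2074 (Fri); Jun 30, 2074 (Sat); Jul 10, 2074 (Tue); Jul 16, 2074 (Mon); Jul 23, 2074 (Mon); Jul 24, 2074 (Tue).
7 of the 8 holidays fall on weekdays; the rest are weekends and were already excluded.
Business days: 36 − 7 = 29.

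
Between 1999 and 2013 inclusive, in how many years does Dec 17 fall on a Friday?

3

Day of week of December 17 in each year:
1999: Fri ✓, 2000: Sun, 2001: Mon, 2002: Tue, 2003: Wed, 2004: Fri ✓, 2005: Sat, 2006: Sun, 2007: Mon, 2008: Wed, 2009: Thu, 2010: Fri ✓, 2011: Sat, 2012: Mon, 2013: Tue
Fridays: 1999, 2004, 2010.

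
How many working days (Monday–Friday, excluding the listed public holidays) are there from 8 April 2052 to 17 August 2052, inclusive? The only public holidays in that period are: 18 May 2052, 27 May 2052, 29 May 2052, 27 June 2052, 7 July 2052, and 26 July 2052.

8 April 2052 is a Monday.
That's 132 days from start to end, counting both.
132 = 7 × 18 + 6, so there are 18 full weeks plus 6 extra days.
Each full week contributes 5 weekdays (Mon–Fri): 18 × 5 = 90.
The 6 extra days are Mon, Tue, Wed, Thu, Fri, Sat — 5 of them qualify.
Total: 90 + 5 = 95.
Holidays: 18 May 2052 (Sat); 27 May 2052 (Mon); 29 May 2052 (Wed); 27 June 2052 (Thu); 7 July 2052 (Sun); 26 July 2052 (Fri).
4 of the 6 holidays fall on weekdays; the rest are weekends and were already excluded.
Business days: 95 − 4 = 91.

91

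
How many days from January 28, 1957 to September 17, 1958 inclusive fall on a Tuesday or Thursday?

January 28, 1957 is a Monday.
From January 28, 1957 to September 17, 1958 is 598 days inclusive.
598 = 7 × 85 + 3, so there are 85 full weeks plus 3 extra days.
Each full week contributes 2 days from the set (Tue, Thu): 85 × 2 = 170.
The 3 extra days are Mon, Tue, Wed — 1 of them qualifies.
Total: 170 + 1 = 171.

171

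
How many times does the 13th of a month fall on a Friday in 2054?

3

The 13th falls on a Friday when the month's 13th has weekday Fri.
Jan 13 is Tue; Feb 13 is Fri ✓; Mar 13 is Fri ✓; Apr 13 is Mon; May 13 is Wed; Jun 13 is Sat; Jul 13 is Mon; Aug 13 is Thu; Sep 13 is Sun; Oct 13 is Tue; Nov 13 is Fri ✓; Dec 13 is Sun.
Friday the 13ths: Feb, Mar, Nov.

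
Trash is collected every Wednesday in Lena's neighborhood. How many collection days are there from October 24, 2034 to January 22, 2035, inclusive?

October 24, 2034 is a Tuesday.
That's 91 days from start to end, counting both.
91 = 7 × 13, so the span is exactly 13 full weeks.
Each full week contributes one Wednesday: 13 so far.

13 Wednesdays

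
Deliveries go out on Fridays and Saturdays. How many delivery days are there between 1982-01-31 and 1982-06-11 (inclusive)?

1982-01-31 is a Sunday.
The range spans 132 days (inclusive of both endpoints).
132 = 7 × 18 + 6, so there are 18 full weeks plus 6 extra days.
Each full week contributes 2 days from the set (Fri, Sat): 18 × 2 = 36.
The 6 extra days are Sun, Mon, Tue, Wed, Thu, Fri — 1 of them qualifies.
Total: 36 + 1 = 37.

37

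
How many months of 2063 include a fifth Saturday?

A month has five Saturdays exactly when Saturday falls within its first (length − 28) days.
Jan: 31 days, starts Mon → 5 of Mon, Tue, Wed
Feb: 28 days, starts Thu → 5 of (none)
Mar: 31 days, starts Thu → 5 of Thu, Fri, Sat ✓
Apr: 30 days, starts Sun → 5 of Sun, Mon
May: 31 days, starts Tue → 5 of Tue, Wed, Thu
Jun: 30 days, starts Fri → 5 of Fri, Sat ✓
Jul: 31 days, starts Sun → 5 of Sun, Mon, Tue
Aug: 31 days, starts Wed → 5 of Wed, Thu, Fri
Sep: 30 days, starts Sat → 5 of Sat, Sun ✓
Oct: 31 days, starts Mon → 5 of Mon, Tue, Wed
Nov: 30 days, starts Thu → 5 of Thu, Fri
Dec: 31 days, starts Sat → 5 of Sat, Sun, Mon ✓
Months with five Saturdays: Mar, Jun, Sep, Dec.

4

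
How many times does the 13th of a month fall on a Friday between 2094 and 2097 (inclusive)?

Friday-the-13ths by year:
2094: Aug
2095: May
2096: Jan, Apr, Jul
2097: Sep, Dec

7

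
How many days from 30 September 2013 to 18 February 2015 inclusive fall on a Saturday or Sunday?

30 September 2013 is a Monday.
That's 507 days from start to end, counting both.
507 = 7 × 72 + 3, so there are 72 full weeks plus 3 extra days.
Each full week contributes 2 days from the set (Sat, Sun): 72 × 2 = 144.
The 3 extra days are Monday, Tuesday, Wednesday — none qualify.
Total: 144 + 0 = 144.

144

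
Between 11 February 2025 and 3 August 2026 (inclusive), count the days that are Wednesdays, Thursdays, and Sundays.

11 February 2025 is a Tuesday.
That's 539 days from start to end, counting both.
539 = 7 × 77, so the span is exactly 77 full weeks.
Each full week contributes 3 days from the set (Wed, Thu, Sun): 77 × 3 = 231.
Total: 231.

231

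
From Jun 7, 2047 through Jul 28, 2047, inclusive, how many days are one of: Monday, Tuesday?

Jun 7, 2047 is a Friday.
The range spans 52 days (inclusive of both endpoints).
52 = 7 × 7 + 3, so there are 7 full weeks plus 3 extra days.
Each full week contributes 2 days from the set (Mon, Tue): 7 × 2 = 14.
The 3 extra days are Friday, Saturday, Sunday — none qualify.
Total: 14 + 0 = 14.

14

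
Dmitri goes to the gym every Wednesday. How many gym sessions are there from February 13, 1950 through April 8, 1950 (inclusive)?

February 13, 1950 is a Monday.
From February 13, 1950 to April 8, 1950 is 55 days inclusive.
55 = 7 × 7 + 6, so there are 7 full weeks plus 6 extra days.
Each full week contributes one Wednesday: 7 so far.
The 6 extra days are Mon, Tue, Wed, Thu, Fri, Sat — 1 of them qualifies.
Total: 7 + 1 = 8.

8 Wednesdays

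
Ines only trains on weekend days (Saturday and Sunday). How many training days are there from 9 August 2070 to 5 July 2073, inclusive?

304

9 August 2070 is a Saturday.
That's 1062 days from start to end, counting both.
1062 = 7 × 151 + 5, so there are 151 full weeks plus 5 extra days.
Each full week contributes 2 weekend days (Sat, Sun): 151 × 2 = 302.
The 5 extra days are Saturday, Sunday, Monday, Tuesday, Wednesday — 2 of them qualify.
Total: 302 + 2 = 304.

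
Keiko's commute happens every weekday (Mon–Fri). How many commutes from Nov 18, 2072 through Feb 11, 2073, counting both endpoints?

Nov 18, 2072 is a Friday.
The range spans 86 days (inclusive of both endpoints).
86 = 7 × 12 + 2, so there are 12 full weeks plus 2 extra days.
Each full week contributes 5 weekdays (Mon–Fri): 12 × 5 = 60.
The 2 extra days are Friday, Saturday — 1 of them qualifies.
Total: 60 + 1 = 61.

61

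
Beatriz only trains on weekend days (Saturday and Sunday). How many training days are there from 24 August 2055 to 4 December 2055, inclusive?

24 August 2055 is a Tuesday.
From 24 August 2055 to 4 December 2055 is 103 days inclusive.
103 = 7 × 14 + 5, so there are 14 full weeks plus 5 extra days.
Each full week contributes 2 weekend days (Sat, Sun): 14 × 2 = 28.
The 5 extra days are Tue, Wed, Thu, Fri, Sat — 1 of them qualifies.
Total: 28 + 1 = 29.

29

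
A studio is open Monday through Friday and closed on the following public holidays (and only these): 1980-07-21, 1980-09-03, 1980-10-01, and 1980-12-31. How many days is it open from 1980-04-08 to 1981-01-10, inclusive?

1980-04-08 is a Tuesday.
From 1980-04-08 to 1981-01-10 is 278 days inclusive.
278 = 7 × 39 + 5, so there are 39 full weeks plus 5 extra days.
Each full week contributes 5 weekdays (Mon–Fri): 39 × 5 = 195.
The 5 extra days are Tue, Wed, Thu, Fri, Sat — 4 of them qualify.
Total: 195 + 4 = 199.
Holidays: 1980-07-21 (Mon); 1980-09-03 (Wed); 1980-10-01 (Wed); 1980-12-31 (Wed).
All 4 holidays fall on weekdays, so subtract 4.
Business days: 199 − 4 = 195.

195 business days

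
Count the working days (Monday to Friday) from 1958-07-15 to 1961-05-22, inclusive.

745 weekdays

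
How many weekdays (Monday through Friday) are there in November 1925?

1 November 1925 is a Sunday.
That's 30 days from start to end, counting both.
30 = 7 × 4 + 2, so there are 4 full weeks plus 2 extra days.
Each full week contributes 5 weekdays (Mon–Fri): 4 × 5 = 20.
The 2 extra days are Sun, Mon — 1 of them qualifies.
Total: 20 + 1 = 21.

21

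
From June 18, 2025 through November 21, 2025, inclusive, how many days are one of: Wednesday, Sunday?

45

June 18, 2025 is a Wednesday.
The range spans 157 days (inclusive of both endpoints).
157 = 7 × 22 + 3, so there are 22 full weeks plus 3 extra days.
Each full week contributes 2 days from the set (Wed, Sun): 22 × 2 = 44.
The 3 extra days are Wednesday, Thursday, Friday — 1 of them qualifies.
Total: 44 + 1 = 45.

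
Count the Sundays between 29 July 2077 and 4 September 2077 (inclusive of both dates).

29 July 2077 is a Thursday.
From 29 July 2077 to 4 September 2077 is 38 days inclusive.
38 = 7 × 5 + 3, so there are 5 full weeks plus 3 extra days.
Each full week contributes one Sunday: 5 so far.
The 3 extra days are Thu, Fri, Sat — none qualify.
Total: 5 + 0 = 5.

5 Sundays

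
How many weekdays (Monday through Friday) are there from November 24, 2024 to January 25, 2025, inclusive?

45

November 24, 2024 is a Sunday.
From November 24, 2024 to January 25, 2025 is 63 days inclusive.
63 = 7 × 9, so the span is exactly 9 full weeks.
Each full week contributes 5 weekdays (Mon–Fri): 9 × 5 = 45.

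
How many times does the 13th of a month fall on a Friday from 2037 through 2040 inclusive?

8

Friday-the-13ths by year:
2037: Feb, Mar, Nov
2038: Aug
2039: May
2040: Jan, Apr, Jul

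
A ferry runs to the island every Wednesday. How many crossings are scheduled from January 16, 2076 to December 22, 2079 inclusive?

January 16, 2076 is a Thursday.
From January 16, 2076 to December 22, 2079 is 1437 days inclusive.
1437 = 7 × 205 + 2, so there are 205 full weeks plus 2 extra days.
Each full week contributes one Wednesday: 205 so far.
The 2 extra days are Thu, Fri — none qualify.
Total: 205 + 0 = 205.

205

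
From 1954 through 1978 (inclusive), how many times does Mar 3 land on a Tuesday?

3

Day of week of March 3 in each year:
1954: Wed, 1955: Thu, 1956: Sat, 1957: Sun, 1958: Mon, 1959: Tue ✓, 1960: Thu, 1961: Fri, 1962: Sat, 1963: Sun, 1964: Tue ✓, 1965: Wed, 1966: Thu, 1967: Fri, 1968: Sun, 1969: Mon, 1970: Tue ✓, 1971: Wed, 1972: Fri, 1973: Sat, 1974: Sun, 1975: Mon, 1976: Wed, 1977: Thu, 1978: Fri
Tuesdays: 1959, 1964, 1970.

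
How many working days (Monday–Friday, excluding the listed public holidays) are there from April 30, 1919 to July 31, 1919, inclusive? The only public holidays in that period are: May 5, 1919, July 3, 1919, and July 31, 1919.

April 30, 1919 is a Wednesday.
That's 93 days from start to end, counting both.
93 = 7 × 13 + 2, so there are 13 full weeks plus 2 extra days.
Each full week contributes 5 weekdays (Mon–Fri): 13 × 5 = 65.
The 2 extra days are Wednesday, Thursday — 2 of them qualify.
Total: 65 + 2 = 67.
Holidays: May 5, 1919 (Mon); July 3, 1919 (Thu); July 31, 1919 (Thu).
All 3 holidays fall on weekdays, so subtract 3.
Business days: 67 − 3 = 64.

64 working days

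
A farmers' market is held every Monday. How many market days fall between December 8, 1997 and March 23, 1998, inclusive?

December 8, 1997 is a Monday.
The range spans 106 days (inclusive of both endpoints).
106 = 7 × 15 + 1, so there are 15 full weeks plus 1 extra day.
Each full week contributes one Monday: 15 so far.
The 1 extra day is Monday — 1 of them qualifies.
Total: 15 + 1 = 16.

16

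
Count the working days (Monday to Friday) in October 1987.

22

1987-10-01 is a Thursday.
From 1987-10-01 to 1987-10-31 is 31 days inclusive.
31 = 7 × 4 + 3, so there are 4 full weeks plus 3 extra days.
Each full week contributes 5 weekdays (Mon–Fri): 4 × 5 = 20.
The 3 extra days are Thursday, Friday, Saturday — 2 of them qualify.
Total: 20 + 2 = 22.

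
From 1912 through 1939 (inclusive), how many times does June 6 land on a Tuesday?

4

Day of week of June 6 in each year:
1912: Thu, 1913: Fri, 1914: Sat, 1915: Sun, 1916: Tue ✓, 1917: Wed, 1918: Thu, 1919: Fri, 1920: Sun, 1921: Mon, 1922: Tue ✓, 1923: Wed, 1924: Fri, 1925: Sat, 1926: Sun, 1927: Mon, 1928: Wed, 1929: Thu, 1930: Fri, 1931: Sat, 1932: Mon, 1933: Tue ✓, 1934: Wed, 1935: Thu, 1936: Sat, 1937: Sun, 1938: Mon, 1939: Tue ✓
Tuesdays: 1916, 1922, 1933, 1939.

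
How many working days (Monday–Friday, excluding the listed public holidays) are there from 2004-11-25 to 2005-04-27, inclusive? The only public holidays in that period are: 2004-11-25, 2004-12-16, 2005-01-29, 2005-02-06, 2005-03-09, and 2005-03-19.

107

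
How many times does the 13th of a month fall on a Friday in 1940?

The 13th falls on a Friday when the month's 13th has weekday Fri.
Jan 13 is Sat; Feb 13 is Tue; Mar 13 is Wed; Apr 13 is Sat; May 13 is Mon; Jun 13 is Thu; Jul 13 is Sat; Aug 13 is Tue; Sep 13 is Fri ✓; Oct 13 is Sun; Nov 13 is Wed; Dec 13 is Fri ✓.
Friday the 13ths: Sep, Dec.

2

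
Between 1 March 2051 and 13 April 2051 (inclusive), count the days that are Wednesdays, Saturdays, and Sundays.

19

1 March 2051 is a Wednesday.
From 1 March 2051 to 13 April 2051 is 44 days inclusive.
44 = 7 × 6 + 2, so there are 6 full weeks plus 2 extra days.
Each full week contributes 3 days from the set (Wed, Sat, Sun): 6 × 3 = 18.
The 2 extra days are Wednesday, Thursday — 1 of them qualifies.
Total: 18 + 1 = 19.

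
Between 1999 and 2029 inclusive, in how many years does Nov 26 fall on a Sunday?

5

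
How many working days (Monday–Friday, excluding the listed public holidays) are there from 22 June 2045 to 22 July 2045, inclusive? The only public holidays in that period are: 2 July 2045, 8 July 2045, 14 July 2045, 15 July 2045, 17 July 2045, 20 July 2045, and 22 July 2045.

19

22 June 2045 is a Thursday.
From 22 June 2045 to 22 July 2045 is 31 days inclusive.
31 = 7 × 4 + 3, so there are 4 full weeks plus 3 extra days.
Each full week contributes 5 weekdays (Mon–Fri): 4 × 5 = 20.
The 3 extra days are Thu, Fri, Sat — 2 of them qualify.
Total: 20 + 2 = 22.
Holidays: 2 July 2045 (Sun); 8 July 2045 (Sat); 14 July 2045 (Fri); 15 July 2045 (Sat); 17 July 2045 (Mon); 20 July 2045 (Thu); 22 July 2045 (Sat).
3 of the 7 holidays fall on weekdays; the rest are weekends and were already excluded.
Business days: 22 − 3 = 19.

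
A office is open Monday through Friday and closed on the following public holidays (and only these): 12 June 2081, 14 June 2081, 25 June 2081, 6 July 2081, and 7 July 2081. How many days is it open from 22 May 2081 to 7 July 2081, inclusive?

30

22 May 2081 is a Thursday.
The range spans 47 days (inclusive of both endpoints).
47 = 7 × 6 + 5, so there are 6 full weeks plus 5 extra days.
Each full week contributes 5 weekdays (Mon–Fri): 6 × 5 = 30.
The 5 extra days are Thursday, Friday, Saturday, Sunday, Monday — 3 of them qualify.
Total: 30 + 3 = 33.
Holidays: 12 June 2081 (Thu); 14 June 2081 (Sat); 25 June 2081 (Wed); 6 July 2081 (Sun); 7 July 2081 (Mon).
3 of the 5 holidays fall on weekdays; the rest are weekends and were already excluded.
Business days: 33 − 3 = 30.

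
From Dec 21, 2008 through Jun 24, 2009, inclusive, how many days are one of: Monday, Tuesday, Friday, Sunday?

107

Dec 21, 2008 is a Sunday.
The range spans 186 days (inclusive of both endpoints).
186 = 7 × 26 + 4, so there are 26 full weeks plus 4 extra days.
Each full week contributes 4 days from the set (Mon, Tue, Fri, Sun): 26 × 4 = 104.
The 4 extra days are Sun, Mon, Tue, Wed — 3 of them qualify.
Total: 104 + 3 = 107.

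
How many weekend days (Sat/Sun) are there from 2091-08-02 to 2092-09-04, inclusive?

114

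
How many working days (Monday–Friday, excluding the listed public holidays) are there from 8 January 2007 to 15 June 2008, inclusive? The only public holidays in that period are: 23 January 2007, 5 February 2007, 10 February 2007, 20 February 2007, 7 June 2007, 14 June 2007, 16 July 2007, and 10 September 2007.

368 working days

8 January 2007 is a Monday.
The range spans 525 days (inclusive of both endpoints).
525 = 7 × 75, so the span is exactly 75 full weeks.
Each full week contributes 5 weekdays (Mon–Fri): 75 × 5 = 375.
Total: 375.
Holidays: 23 January 2007 (Tue); 5 February 2007 (Mon); 10 February 2007 (Sat); 20 February 2007 (Tue); 7 June 2007 (Thu); 14 June 2007 (Thu); 16 July 2007 (Mon); 10 September 2007 (Mon).
7 of the 8 holidays fall on weekdays; the rest are weekends and were already excluded.
Business days: 375 − 7 = 368.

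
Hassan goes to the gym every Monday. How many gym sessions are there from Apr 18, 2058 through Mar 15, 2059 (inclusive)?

Apr 18, 2058 is a Thursday.
From Apr 18, 2058 to Mar 15, 2059 is 332 days inclusive.
332 = 7 × 47 + 3, so there are 47 full weeks plus 3 extra days.
Each full week contributes one Monday: 47 so far.
The 3 extra days are Thursday, Friday, Saturday — none qualify.
Total: 47 + 0 = 47.

47 Mondays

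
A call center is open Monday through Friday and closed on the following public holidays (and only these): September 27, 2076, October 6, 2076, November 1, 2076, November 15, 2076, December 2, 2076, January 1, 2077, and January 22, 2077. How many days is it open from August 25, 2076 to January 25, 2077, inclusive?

106

August 25, 2076 is a Tuesday.
From August 25, 2076 to January 25, 2077 is 154 days inclusive.
154 = 7 × 22, so the span is exactly 22 full weeks.
Each full week contributes 5 weekdays (Mon–Fri): 22 × 5 = 110.
Total: 110.
Holidays: September 27, 2076 (Sun); October 6, 2076 (Tue); November 1, 2076 (Sun); November 15, 2076 (Sun); December 2, 2076 (Wed); January 1, 2077 (Fri); January 22, 2077 (Fri).
4 of the 7 holidays fall on weekdays; the rest are weekends and were already excluded.
Business days: 110 − 4 = 106.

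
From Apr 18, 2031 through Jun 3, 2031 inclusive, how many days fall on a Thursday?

Apr 18, 2031 is a Friday.
The range spans 47 days (inclusive of both endpoints).
47 = 7 × 6 + 5, so there are 6 full weeks plus 5 extra days.
Each full week contributes one Thursday: 6 so far.
The 5 extra days are Friday, Saturday, Sunday, Monday, Tuesday — none qualify.
Total: 6 + 0 = 6.

6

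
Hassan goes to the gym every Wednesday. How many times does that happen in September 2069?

2069-09-01 is a Sunday.
That's 30 days from start to end, counting both.
30 = 7 × 4 + 2, so there are 4 full weeks plus 2 extra days.
Each full week contributes one Wednesday: 4 so far.
The 2 extra days are Sunday, Monday — none qualify.
Total: 4 + 0 = 4.

4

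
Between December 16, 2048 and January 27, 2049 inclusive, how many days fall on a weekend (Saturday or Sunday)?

December 16, 2048 is a Wednesday.
The range spans 43 days (inclusive of both endpoints).
43 = 7 × 6 + 1, so there are 6 full weeks plus 1 extra day.
Each full week contributes 2 weekend days (Sat, Sun): 6 × 2 = 12.
The 1 extra day is Wed — none qualify.
Total: 12 + 0 = 12.

12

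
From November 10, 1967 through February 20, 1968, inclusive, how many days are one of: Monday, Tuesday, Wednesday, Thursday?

November 10, 1967 is a Friday.
From November 10, 1967 to February 20, 1968 is 103 days inclusive.
103 = 7 × 14 + 5, so there are 14 full weeks plus 5 extra days.
Each full week contributes 4 days from the set (Mon, Tue, Wed, Thu): 14 × 4 = 56.
The 5 extra days are Fri, Sat, Sun, Mon, Tue — 2 of them qualify.
Total: 56 + 2 = 58.

58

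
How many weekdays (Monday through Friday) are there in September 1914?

22

September 1, 1914 is a Tuesday.
The range spans 30 days (inclusive of both endpoints).
30 = 7 × 4 + 2, so there are 4 full weeks plus 2 extra days.
Each full week contributes 5 weekdays (Mon–Fri): 4 × 5 = 20.
The 2 extra days are Tue, Wed — 2 of them qualify.
Total: 20 + 2 = 22.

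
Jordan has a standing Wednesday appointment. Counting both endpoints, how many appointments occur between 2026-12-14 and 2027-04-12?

2026-12-14 is a Monday.
From 2026-12-14 to 2027-04-12 is 120 days inclusive.
120 = 7 × 17 + 1, so there are 17 full weeks plus 1 extra day.
Each full week contributes one Wednesday: 17 so far.
The 1 extra day is Mon — none qualify.
Total: 17 + 0 = 17.

17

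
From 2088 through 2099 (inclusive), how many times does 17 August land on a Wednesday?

2

Day of week of August 17 in each year:
2088: Tue, 2089: Wed ✓, 2090: Thu, 2091: Fri, 2092: Sun, 2093: Mon, 2094: Tue, 2095: Wed ✓, 2096: Fri, 2097: Sat, 2098: Sun, 2099: Mon
Wednesdays: 2089, 2095.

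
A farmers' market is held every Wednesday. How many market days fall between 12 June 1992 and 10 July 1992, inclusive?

4 Wednesdays

12 June 1992 is a Friday.
From 12 June 1992 to 10 July 1992 is 29 days inclusive.
29 = 7 × 4 + 1, so there are 4 full weeks plus 1 extra day.
Each full week contributes one Wednesday: 4 so far.
The 1 extra day is Fri — none qualify.
Total: 4 + 0 = 4.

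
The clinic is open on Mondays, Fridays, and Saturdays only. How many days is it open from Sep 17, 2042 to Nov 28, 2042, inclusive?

31

Sep 17, 2042 is a Wednesday.
The range spans 73 days (inclusive of both endpoints).
73 = 7 × 10 + 3, so there are 10 full weeks plus 3 extra days.
Each full week contributes 3 days from the set (Mon, Fri, Sat): 10 × 3 = 30.
The 3 extra days are Wednesday, Thursday, Friday — 1 of them qualifies.
Total: 30 + 1 = 31.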